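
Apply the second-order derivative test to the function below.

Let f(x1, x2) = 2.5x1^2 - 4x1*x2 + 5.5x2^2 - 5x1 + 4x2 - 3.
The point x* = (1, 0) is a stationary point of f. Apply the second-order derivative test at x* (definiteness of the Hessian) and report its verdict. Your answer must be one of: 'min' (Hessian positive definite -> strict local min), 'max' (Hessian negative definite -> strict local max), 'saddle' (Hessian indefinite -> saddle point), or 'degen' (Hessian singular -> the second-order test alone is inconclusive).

Compute the Hessian H = grad^2 f:
  H = [[5, -4], [-4, 11]]
Verify stationarity: grad f(x*) = H x* + g = (0, 0).
Eigenvalues of H: 3, 13.
Both eigenvalues > 0, so H is positive definite -> x* is a strict local min.

min


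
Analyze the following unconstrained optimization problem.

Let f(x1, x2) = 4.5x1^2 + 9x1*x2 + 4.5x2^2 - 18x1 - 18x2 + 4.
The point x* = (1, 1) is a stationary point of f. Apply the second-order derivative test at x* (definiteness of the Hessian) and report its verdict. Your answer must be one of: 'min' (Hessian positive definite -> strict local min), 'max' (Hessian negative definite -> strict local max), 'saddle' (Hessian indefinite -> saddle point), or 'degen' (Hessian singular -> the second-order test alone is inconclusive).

Compute the Hessian H = grad^2 f:
  H = [[9, 9], [9, 9]]
Verify stationarity: grad f(x*) = H x* + g = (0, 0).
Eigenvalues of H: 0, 18.
H has a zero eigenvalue (singular; positive semidefinite but not definite), so H is neither positive definite, negative definite, nor indefinite. The second-order test alone is inconclusive -> degen.
(Indeed, f is constant along the null direction of H through x*, so x* is not a strict local extremum.)

degen


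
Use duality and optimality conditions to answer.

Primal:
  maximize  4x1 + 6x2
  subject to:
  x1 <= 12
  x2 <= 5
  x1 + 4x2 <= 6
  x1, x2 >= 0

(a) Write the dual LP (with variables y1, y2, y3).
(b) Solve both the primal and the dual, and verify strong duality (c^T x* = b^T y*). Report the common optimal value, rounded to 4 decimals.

The standard primal-dual pair for 'max c^T x s.t. A x <= b, x >= 0' is:
  Dual:  min b^T y  s.t.  A^T y >= c,  y >= 0.

So the dual LP is:
  minimize  12y1 + 5y2 + 6y3
  subject to:
    y1 + y3 >= 4
    y2 + 4y3 >= 6
    y1, y2, y3 >= 0

Solving the primal: x* = (6, 0).
  primal value c^T x* = 24.
Solving the dual: y* = (0, 0, 4).
  dual value b^T y* = 24.
Strong duality: c^T x* = b^T y*. Confirmed.

24


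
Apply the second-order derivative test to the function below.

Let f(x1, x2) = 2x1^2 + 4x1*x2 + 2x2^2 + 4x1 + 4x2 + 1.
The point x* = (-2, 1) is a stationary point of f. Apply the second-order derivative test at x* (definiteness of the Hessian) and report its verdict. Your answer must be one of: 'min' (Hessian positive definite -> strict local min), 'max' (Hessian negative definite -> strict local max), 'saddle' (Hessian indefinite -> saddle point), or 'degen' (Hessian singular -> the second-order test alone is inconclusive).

Compute the Hessian H = grad^2 f:
  H = [[4, 4], [4, 4]]
Verify stationarity: grad f(x*) = H x* + g = (0, 0).
Eigenvalues of H: 0, 8.
H has a zero eigenvalue (singular; positive semidefinite but not definite), so H is neither positive definite, negative definite, nor indefinite. The second-order test alone is inconclusive -> degen.
(Indeed, f is constant along the null direction of H through x*, so x* is not a strict local extremum.)

degen


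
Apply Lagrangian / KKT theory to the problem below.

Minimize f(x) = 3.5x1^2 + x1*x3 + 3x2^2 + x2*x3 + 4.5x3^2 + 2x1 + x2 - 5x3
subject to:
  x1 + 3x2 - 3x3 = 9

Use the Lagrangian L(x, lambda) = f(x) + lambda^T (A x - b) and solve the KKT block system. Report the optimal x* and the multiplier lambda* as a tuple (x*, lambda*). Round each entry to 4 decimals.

Form the Lagrangian:
  L(x, lambda) = (1/2) x^T Q x + c^T x + lambda^T (A x - b)
Stationarity (grad_x L = 0): Q x + c + A^T lambda = 0.
Primal feasibility: A x = b.

This gives the KKT block system:
  [ Q   A^T ] [ x     ]   [-c ]
  [ A    0  ] [ lambda ] = [ b ]

Solving the linear system:
  x*      = (0.3967, 1.8989, -0.9689)
  lambda* = (-3.8081)
  f(x*)   = 20.9049

x* = (0.3967, 1.8989, -0.9689), lambda* = (-3.8081)


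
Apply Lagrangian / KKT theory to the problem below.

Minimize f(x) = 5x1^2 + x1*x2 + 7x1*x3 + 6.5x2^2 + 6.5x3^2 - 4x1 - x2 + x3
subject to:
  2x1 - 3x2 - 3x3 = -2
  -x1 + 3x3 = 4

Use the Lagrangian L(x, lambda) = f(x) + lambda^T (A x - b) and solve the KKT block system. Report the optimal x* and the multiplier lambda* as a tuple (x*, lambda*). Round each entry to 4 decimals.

Form the Lagrangian:
  L(x, lambda) = (1/2) x^T Q x + c^T x + lambda^T (A x - b)
Stationarity (grad_x L = 0): Q x + c + A^T lambda = 0.
Primal feasibility: A x = b.

This gives the KKT block system:
  [ Q   A^T ] [ x     ]   [-c ]
  [ A    0  ] [ lambda ] = [ b ]

Solving the linear system:
  x*      = (-0.4146, -0.8049, 1.1951)
  lambda* = (-3.9593, -8.5041)
  f(x*)   = 14.878

x* = (-0.4146, -0.8049, 1.1951), lambda* = (-3.9593, -8.5041)


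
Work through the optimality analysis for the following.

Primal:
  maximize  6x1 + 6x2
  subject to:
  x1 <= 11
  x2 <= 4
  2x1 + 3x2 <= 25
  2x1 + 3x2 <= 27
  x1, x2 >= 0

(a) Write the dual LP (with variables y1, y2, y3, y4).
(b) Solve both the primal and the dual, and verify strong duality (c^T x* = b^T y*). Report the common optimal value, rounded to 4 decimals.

The standard primal-dual pair for 'max c^T x s.t. A x <= b, x >= 0' is:
  Dual:  min b^T y  s.t.  A^T y >= c,  y >= 0.

So the dual LP is:
  minimize  11y1 + 4y2 + 25y3 + 27y4
  subject to:
    y1 + 2y3 + 2y4 >= 6
    y2 + 3y3 + 3y4 >= 6
    y1, y2, y3, y4 >= 0

Solving the primal: x* = (11, 1).
  primal value c^T x* = 72.
Solving the dual: y* = (2, 0, 2, 0).
  dual value b^T y* = 72.
Strong duality: c^T x* = b^T y*. Confirmed.

72


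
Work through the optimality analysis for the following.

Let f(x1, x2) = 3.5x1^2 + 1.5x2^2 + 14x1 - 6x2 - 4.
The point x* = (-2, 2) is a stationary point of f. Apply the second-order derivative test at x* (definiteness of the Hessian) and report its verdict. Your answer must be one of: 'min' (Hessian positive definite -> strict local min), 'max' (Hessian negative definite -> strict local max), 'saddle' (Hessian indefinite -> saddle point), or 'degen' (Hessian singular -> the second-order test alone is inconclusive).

Compute the Hessian H = grad^2 f:
  H = [[7, 0], [0, 3]]
Verify stationarity: grad f(x*) = H x* + g = (0, 0).
Eigenvalues of H: 3, 7.
Both eigenvalues > 0, so H is positive definite -> x* is a strict local min.

min


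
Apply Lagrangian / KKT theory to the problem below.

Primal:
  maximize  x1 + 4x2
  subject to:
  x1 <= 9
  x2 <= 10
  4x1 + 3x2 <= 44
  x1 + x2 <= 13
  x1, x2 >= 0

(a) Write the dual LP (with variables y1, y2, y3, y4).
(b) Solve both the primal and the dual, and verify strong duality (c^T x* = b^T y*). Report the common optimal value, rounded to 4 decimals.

The standard primal-dual pair for 'max c^T x s.t. A x <= b, x >= 0' is:
  Dual:  min b^T y  s.t.  A^T y >= c,  y >= 0.

So the dual LP is:
  minimize  9y1 + 10y2 + 44y3 + 13y4
  subject to:
    y1 + 4y3 + y4 >= 1
    y2 + 3y3 + y4 >= 4
    y1, y2, y3, y4 >= 0

Solving the primal: x* = (3, 10).
  primal value c^T x* = 43.
Solving the dual: y* = (0, 3, 0, 1).
  dual value b^T y* = 43.
Strong duality: c^T x* = b^T y*. Confirmed.

43


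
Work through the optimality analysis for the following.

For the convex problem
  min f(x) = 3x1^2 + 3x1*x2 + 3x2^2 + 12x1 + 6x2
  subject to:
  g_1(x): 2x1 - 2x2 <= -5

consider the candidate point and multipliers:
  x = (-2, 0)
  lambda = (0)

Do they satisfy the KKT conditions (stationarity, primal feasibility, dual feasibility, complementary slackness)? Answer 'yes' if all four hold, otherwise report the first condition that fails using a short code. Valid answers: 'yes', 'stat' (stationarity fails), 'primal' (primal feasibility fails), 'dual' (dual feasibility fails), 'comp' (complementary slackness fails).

Gradient of f: grad f(x) = Q x + c = (0, 0)
Constraint values g_i(x) = a_i^T x - b_i:
  g_1((-2, 0)) = 1
Stationarity residual: grad f(x) + sum_i lambda_i a_i = (0, 0)
  -> stationarity OK
Primal feasibility (all g_i <= 0): FAILS
Dual feasibility (all lambda_i >= 0): OK
Complementary slackness (lambda_i * g_i(x) = 0 for all i): OK

Verdict: the first failing condition is primal_feasibility -> primal.

primal


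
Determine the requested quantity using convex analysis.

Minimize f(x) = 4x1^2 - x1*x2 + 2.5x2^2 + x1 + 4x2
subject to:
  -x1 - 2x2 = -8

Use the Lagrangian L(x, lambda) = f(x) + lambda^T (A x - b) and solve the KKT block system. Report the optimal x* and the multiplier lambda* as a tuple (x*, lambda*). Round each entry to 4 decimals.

Form the Lagrangian:
  L(x, lambda) = (1/2) x^T Q x + c^T x + lambda^T (A x - b)
Stationarity (grad_x L = 0): Q x + c + A^T lambda = 0.
Primal feasibility: A x = b.

This gives the KKT block system:
  [ Q   A^T ] [ x     ]   [-c ]
  [ A    0  ] [ lambda ] = [ b ]

Solving the linear system:
  x*      = (1.4634, 3.2683)
  lambda* = (9.439)
  f(x*)   = 45.0244

x* = (1.4634, 3.2683), lambda* = (9.439)


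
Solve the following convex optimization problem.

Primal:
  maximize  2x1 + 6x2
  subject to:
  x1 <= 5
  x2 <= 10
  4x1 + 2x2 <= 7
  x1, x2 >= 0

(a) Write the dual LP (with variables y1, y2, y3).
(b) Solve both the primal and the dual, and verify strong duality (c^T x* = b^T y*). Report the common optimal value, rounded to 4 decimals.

The standard primal-dual pair for 'max c^T x s.t. A x <= b, x >= 0' is:
  Dual:  min b^T y  s.t.  A^T y >= c,  y >= 0.

So the dual LP is:
  minimize  5y1 + 10y2 + 7y3
  subject to:
    y1 + 4y3 >= 2
    y2 + 2y3 >= 6
    y1, y2, y3 >= 0

Solving the primal: x* = (0, 3.5).
  primal value c^T x* = 21.
Solving the dual: y* = (0, 0, 3).
  dual value b^T y* = 21.
Strong duality: c^T x* = b^T y*. Confirmed.

21


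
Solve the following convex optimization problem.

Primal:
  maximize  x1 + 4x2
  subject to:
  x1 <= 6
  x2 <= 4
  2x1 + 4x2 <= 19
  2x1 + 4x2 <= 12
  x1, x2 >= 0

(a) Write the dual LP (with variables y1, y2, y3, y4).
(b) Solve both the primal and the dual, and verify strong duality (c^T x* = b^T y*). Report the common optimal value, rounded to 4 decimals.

The standard primal-dual pair for 'max c^T x s.t. A x <= b, x >= 0' is:
  Dual:  min b^T y  s.t.  A^T y >= c,  y >= 0.

So the dual LP is:
  minimize  6y1 + 4y2 + 19y3 + 12y4
  subject to:
    y1 + 2y3 + 2y4 >= 1
    y2 + 4y3 + 4y4 >= 4
    y1, y2, y3, y4 >= 0

Solving the primal: x* = (0, 3).
  primal value c^T x* = 12.
Solving the dual: y* = (0, 0, 0, 1).
  dual value b^T y* = 12.
Strong duality: c^T x* = b^T y*. Confirmed.

12


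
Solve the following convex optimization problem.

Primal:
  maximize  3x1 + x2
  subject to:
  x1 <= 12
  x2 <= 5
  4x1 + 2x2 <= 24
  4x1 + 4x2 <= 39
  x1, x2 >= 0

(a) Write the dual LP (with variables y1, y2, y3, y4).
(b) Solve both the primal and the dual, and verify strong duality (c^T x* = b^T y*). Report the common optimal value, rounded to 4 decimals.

The standard primal-dual pair for 'max c^T x s.t. A x <= b, x >= 0' is:
  Dual:  min b^T y  s.t.  A^T y >= c,  y >= 0.

So the dual LP is:
  minimize  12y1 + 5y2 + 24y3 + 39y4
  subject to:
    y1 + 4y3 + 4y4 >= 3
    y2 + 2y3 + 4y4 >= 1
    y1, y2, y3, y4 >= 0

Solving the primal: x* = (6, 0).
  primal value c^T x* = 18.
Solving the dual: y* = (0, 0, 0.75, 0).
  dual value b^T y* = 18.
Strong duality: c^T x* = b^T y*. Confirmed.

18


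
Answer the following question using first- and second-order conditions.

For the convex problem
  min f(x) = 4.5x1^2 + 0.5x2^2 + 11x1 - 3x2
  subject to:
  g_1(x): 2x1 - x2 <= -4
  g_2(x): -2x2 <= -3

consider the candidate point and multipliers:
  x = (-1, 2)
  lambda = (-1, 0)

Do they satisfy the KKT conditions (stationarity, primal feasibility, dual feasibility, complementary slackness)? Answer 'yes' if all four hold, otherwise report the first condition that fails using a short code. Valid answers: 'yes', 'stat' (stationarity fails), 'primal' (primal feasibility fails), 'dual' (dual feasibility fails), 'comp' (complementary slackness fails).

Gradient of f: grad f(x) = Q x + c = (2, -1)
Constraint values g_i(x) = a_i^T x - b_i:
  g_1((-1, 2)) = 0
  g_2((-1, 2)) = -1
Stationarity residual: grad f(x) + sum_i lambda_i a_i = (0, 0)
  -> stationarity OK
Primal feasibility (all g_i <= 0): OK
Dual feasibility (all lambda_i >= 0): FAILS
Complementary slackness (lambda_i * g_i(x) = 0 for all i): OK

Verdict: the first failing condition is dual_feasibility -> dual.

dual


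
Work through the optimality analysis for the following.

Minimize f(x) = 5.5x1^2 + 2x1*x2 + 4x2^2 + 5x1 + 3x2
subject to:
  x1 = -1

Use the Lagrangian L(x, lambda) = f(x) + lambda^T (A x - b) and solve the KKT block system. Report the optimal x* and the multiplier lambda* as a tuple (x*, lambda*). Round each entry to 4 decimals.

Form the Lagrangian:
  L(x, lambda) = (1/2) x^T Q x + c^T x + lambda^T (A x - b)
Stationarity (grad_x L = 0): Q x + c + A^T lambda = 0.
Primal feasibility: A x = b.

This gives the KKT block system:
  [ Q   A^T ] [ x     ]   [-c ]
  [ A    0  ] [ lambda ] = [ b ]

Solving the linear system:
  x*      = (-1, -0.125)
  lambda* = (6.25)
  f(x*)   = 0.4375

x* = (-1, -0.125), lambda* = (6.25)


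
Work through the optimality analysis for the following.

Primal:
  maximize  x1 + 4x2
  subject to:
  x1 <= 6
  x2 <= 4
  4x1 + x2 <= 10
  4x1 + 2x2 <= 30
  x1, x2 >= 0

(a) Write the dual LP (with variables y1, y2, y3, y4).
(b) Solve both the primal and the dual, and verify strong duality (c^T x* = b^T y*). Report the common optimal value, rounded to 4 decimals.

The standard primal-dual pair for 'max c^T x s.t. A x <= b, x >= 0' is:
  Dual:  min b^T y  s.t.  A^T y >= c,  y >= 0.

So the dual LP is:
  minimize  6y1 + 4y2 + 10y3 + 30y4
  subject to:
    y1 + 4y3 + 4y4 >= 1
    y2 + y3 + 2y4 >= 4
    y1, y2, y3, y4 >= 0

Solving the primal: x* = (1.5, 4).
  primal value c^T x* = 17.5.
Solving the dual: y* = (0, 3.75, 0.25, 0).
  dual value b^T y* = 17.5.
Strong duality: c^T x* = b^T y*. Confirmed.

17.5


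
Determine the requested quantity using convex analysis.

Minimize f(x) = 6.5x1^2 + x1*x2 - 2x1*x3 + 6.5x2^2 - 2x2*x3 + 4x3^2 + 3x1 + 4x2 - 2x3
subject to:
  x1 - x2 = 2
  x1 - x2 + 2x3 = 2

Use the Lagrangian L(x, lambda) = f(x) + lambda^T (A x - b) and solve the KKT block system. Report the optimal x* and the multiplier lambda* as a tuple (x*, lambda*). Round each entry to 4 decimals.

Form the Lagrangian:
  L(x, lambda) = (1/2) x^T Q x + c^T x + lambda^T (A x - b)
Stationarity (grad_x L = 0): Q x + c + A^T lambda = 0.
Primal feasibility: A x = b.

This gives the KKT block system:
  [ Q   A^T ] [ x     ]   [-c ]
  [ A    0  ] [ lambda ] = [ b ]

Solving the linear system:
  x*      = (0.75, -1.25, 0)
  lambda* = (-12, 0.5)
  f(x*)   = 10.125

x* = (0.75, -1.25, 0), lambda* = (-12, 0.5)


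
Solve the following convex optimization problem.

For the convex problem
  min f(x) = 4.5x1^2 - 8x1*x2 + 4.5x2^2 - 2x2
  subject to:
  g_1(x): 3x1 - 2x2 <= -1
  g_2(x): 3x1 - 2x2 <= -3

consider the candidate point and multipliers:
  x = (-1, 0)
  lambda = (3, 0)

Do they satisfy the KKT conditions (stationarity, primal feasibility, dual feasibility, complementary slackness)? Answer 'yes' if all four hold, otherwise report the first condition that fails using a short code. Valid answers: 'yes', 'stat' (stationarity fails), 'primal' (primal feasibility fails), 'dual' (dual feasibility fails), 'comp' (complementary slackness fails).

Gradient of f: grad f(x) = Q x + c = (-9, 6)
Constraint values g_i(x) = a_i^T x - b_i:
  g_1((-1, 0)) = -2
  g_2((-1, 0)) = 0
Stationarity residual: grad f(x) + sum_i lambda_i a_i = (0, 0)
  -> stationarity OK
Primal feasibility (all g_i <= 0): OK
Dual feasibility (all lambda_i >= 0): OK
Complementary slackness (lambda_i * g_i(x) = 0 for all i): FAILS

Verdict: the first failing condition is complementary_slackness -> comp.

comp


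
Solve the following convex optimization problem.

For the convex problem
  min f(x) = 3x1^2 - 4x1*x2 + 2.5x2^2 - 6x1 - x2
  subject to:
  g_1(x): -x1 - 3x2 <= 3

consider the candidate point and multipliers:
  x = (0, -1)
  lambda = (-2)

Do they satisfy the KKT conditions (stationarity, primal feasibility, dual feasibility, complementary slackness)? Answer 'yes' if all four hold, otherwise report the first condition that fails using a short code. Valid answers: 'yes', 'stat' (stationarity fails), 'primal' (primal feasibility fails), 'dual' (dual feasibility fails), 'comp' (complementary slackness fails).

Gradient of f: grad f(x) = Q x + c = (-2, -6)
Constraint values g_i(x) = a_i^T x - b_i:
  g_1((0, -1)) = 0
Stationarity residual: grad f(x) + sum_i lambda_i a_i = (0, 0)
  -> stationarity OK
Primal feasibility (all g_i <= 0): OK
Dual feasibility (all lambda_i >= 0): FAILS
Complementary slackness (lambda_i * g_i(x) = 0 for all i): OK

Verdict: the first failing condition is dual_feasibility -> dual.

dual


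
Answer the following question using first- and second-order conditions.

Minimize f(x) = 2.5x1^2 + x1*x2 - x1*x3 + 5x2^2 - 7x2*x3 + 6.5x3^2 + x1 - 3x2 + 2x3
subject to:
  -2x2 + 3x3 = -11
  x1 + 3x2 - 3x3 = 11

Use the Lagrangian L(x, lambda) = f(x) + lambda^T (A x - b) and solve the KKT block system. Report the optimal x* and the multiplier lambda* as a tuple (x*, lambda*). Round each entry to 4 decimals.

Form the Lagrangian:
  L(x, lambda) = (1/2) x^T Q x + c^T x + lambda^T (A x - b)
Stationarity (grad_x L = 0): Q x + c + A^T lambda = 0.
Primal feasibility: A x = b.

This gives the KKT block system:
  [ Q   A^T ] [ x     ]   [-c ]
  [ A    0  ] [ lambda ] = [ b ]

Solving the linear system:
  x*      = (-1.1546, 1.1546, -2.8969)
  lambda* = (14.9175, 0.7216)
  f(x*)   = 72.8711

x* = (-1.1546, 1.1546, -2.8969), lambda* = (14.9175, 0.7216)


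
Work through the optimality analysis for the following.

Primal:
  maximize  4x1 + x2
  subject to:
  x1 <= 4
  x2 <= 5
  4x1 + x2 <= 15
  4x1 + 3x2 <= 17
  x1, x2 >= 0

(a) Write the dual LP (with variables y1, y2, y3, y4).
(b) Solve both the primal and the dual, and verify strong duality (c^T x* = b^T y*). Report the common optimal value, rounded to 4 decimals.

The standard primal-dual pair for 'max c^T x s.t. A x <= b, x >= 0' is:
  Dual:  min b^T y  s.t.  A^T y >= c,  y >= 0.

So the dual LP is:
  minimize  4y1 + 5y2 + 15y3 + 17y4
  subject to:
    y1 + 4y3 + 4y4 >= 4
    y2 + y3 + 3y4 >= 1
    y1, y2, y3, y4 >= 0

Solving the primal: x* = (3.5, 1).
  primal value c^T x* = 15.
Solving the dual: y* = (0, 0, 1, 0).
  dual value b^T y* = 15.
Strong duality: c^T x* = b^T y*. Confirmed.

15


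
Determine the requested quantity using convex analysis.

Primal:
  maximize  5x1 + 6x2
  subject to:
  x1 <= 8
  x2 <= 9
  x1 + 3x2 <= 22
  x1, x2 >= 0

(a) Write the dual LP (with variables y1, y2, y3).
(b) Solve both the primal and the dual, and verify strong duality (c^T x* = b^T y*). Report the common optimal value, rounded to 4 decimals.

The standard primal-dual pair for 'max c^T x s.t. A x <= b, x >= 0' is:
  Dual:  min b^T y  s.t.  A^T y >= c,  y >= 0.

So the dual LP is:
  minimize  8y1 + 9y2 + 22y3
  subject to:
    y1 + y3 >= 5
    y2 + 3y3 >= 6
    y1, y2, y3 >= 0

Solving the primal: x* = (8, 4.6667).
  primal value c^T x* = 68.
Solving the dual: y* = (3, 0, 2).
  dual value b^T y* = 68.
Strong duality: c^T x* = b^T y*. Confirmed.

68


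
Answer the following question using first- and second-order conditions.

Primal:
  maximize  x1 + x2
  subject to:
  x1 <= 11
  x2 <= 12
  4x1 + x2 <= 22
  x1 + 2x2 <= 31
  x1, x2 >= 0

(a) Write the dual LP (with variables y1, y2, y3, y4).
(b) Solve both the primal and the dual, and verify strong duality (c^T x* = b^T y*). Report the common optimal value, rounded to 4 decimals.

The standard primal-dual pair for 'max c^T x s.t. A x <= b, x >= 0' is:
  Dual:  min b^T y  s.t.  A^T y >= c,  y >= 0.

So the dual LP is:
  minimize  11y1 + 12y2 + 22y3 + 31y4
  subject to:
    y1 + 4y3 + y4 >= 1
    y2 + y3 + 2y4 >= 1
    y1, y2, y3, y4 >= 0

Solving the primal: x* = (2.5, 12).
  primal value c^T x* = 14.5.
Solving the dual: y* = (0, 0.75, 0.25, 0).
  dual value b^T y* = 14.5.
Strong duality: c^T x* = b^T y*. Confirmed.

14.5


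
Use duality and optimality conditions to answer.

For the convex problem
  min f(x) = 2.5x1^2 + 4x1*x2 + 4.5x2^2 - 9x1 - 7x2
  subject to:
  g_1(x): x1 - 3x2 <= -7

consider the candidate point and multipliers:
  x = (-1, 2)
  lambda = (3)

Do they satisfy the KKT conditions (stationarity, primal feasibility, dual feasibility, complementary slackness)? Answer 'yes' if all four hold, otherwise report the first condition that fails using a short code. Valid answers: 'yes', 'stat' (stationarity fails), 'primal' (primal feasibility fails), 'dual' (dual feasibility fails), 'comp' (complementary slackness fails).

Gradient of f: grad f(x) = Q x + c = (-6, 7)
Constraint values g_i(x) = a_i^T x - b_i:
  g_1((-1, 2)) = 0
Stationarity residual: grad f(x) + sum_i lambda_i a_i = (-3, -2)
  -> stationarity FAILS
Primal feasibility (all g_i <= 0): OK
Dual feasibility (all lambda_i >= 0): OK
Complementary slackness (lambda_i * g_i(x) = 0 for all i): OK

Verdict: the first failing condition is stationarity -> stat.

stat


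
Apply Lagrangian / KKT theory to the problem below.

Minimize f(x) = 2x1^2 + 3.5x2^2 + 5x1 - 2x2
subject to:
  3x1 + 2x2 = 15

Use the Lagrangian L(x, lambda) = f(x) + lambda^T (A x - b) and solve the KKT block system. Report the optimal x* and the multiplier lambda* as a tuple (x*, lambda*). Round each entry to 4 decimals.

Form the Lagrangian:
  L(x, lambda) = (1/2) x^T Q x + c^T x + lambda^T (A x - b)
Stationarity (grad_x L = 0): Q x + c + A^T lambda = 0.
Primal feasibility: A x = b.

This gives the KKT block system:
  [ Q   A^T ] [ x     ]   [-c ]
  [ A    0  ] [ lambda ] = [ b ]

Solving the linear system:
  x*      = (3.5823, 2.1266)
  lambda* = (-6.443)
  f(x*)   = 55.1519

x* = (3.5823, 2.1266), lambda* = (-6.443)


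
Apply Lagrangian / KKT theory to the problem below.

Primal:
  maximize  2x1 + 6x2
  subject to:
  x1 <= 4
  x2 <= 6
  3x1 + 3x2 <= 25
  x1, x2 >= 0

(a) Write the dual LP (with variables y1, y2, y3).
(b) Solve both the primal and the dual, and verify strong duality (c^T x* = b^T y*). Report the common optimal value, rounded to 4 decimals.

The standard primal-dual pair for 'max c^T x s.t. A x <= b, x >= 0' is:
  Dual:  min b^T y  s.t.  A^T y >= c,  y >= 0.

So the dual LP is:
  minimize  4y1 + 6y2 + 25y3
  subject to:
    y1 + 3y3 >= 2
    y2 + 3y3 >= 6
    y1, y2, y3 >= 0

Solving the primal: x* = (2.3333, 6).
  primal value c^T x* = 40.6667.
Solving the dual: y* = (0, 4, 0.6667).
  dual value b^T y* = 40.6667.
Strong duality: c^T x* = b^T y*. Confirmed.

40.6667


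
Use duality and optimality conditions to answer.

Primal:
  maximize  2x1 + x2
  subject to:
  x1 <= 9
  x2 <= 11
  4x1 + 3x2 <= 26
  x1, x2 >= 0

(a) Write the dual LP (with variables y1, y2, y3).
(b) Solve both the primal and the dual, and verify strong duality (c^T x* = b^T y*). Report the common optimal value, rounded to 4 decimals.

The standard primal-dual pair for 'max c^T x s.t. A x <= b, x >= 0' is:
  Dual:  min b^T y  s.t.  A^T y >= c,  y >= 0.

So the dual LP is:
  minimize  9y1 + 11y2 + 26y3
  subject to:
    y1 + 4y3 >= 2
    y2 + 3y3 >= 1
    y1, y2, y3 >= 0

Solving the primal: x* = (6.5, 0).
  primal value c^T x* = 13.
Solving the dual: y* = (0, 0, 0.5).
  dual value b^T y* = 13.
Strong duality: c^T x* = b^T y*. Confirmed.

13


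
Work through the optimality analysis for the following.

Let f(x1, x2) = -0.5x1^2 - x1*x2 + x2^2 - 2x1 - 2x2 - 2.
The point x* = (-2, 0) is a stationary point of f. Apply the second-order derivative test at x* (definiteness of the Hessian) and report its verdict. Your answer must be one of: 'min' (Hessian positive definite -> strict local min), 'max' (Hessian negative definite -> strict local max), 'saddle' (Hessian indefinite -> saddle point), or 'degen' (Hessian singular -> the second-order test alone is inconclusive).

Compute the Hessian H = grad^2 f:
  H = [[-1, -1], [-1, 2]]
Verify stationarity: grad f(x*) = H x* + g = (0, 0).
Eigenvalues of H: -1.3028, 2.3028.
Eigenvalues have mixed signs, so H is indefinite -> x* is a saddle point.

saddle


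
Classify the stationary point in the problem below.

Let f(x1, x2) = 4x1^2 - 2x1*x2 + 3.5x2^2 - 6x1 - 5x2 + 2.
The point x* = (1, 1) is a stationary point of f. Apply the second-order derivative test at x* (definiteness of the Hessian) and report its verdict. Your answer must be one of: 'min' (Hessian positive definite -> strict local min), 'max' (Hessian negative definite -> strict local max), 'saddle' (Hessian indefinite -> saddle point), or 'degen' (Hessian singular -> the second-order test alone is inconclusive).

Compute the Hessian H = grad^2 f:
  H = [[8, -2], [-2, 7]]
Verify stationarity: grad f(x*) = H x* + g = (0, 0).
Eigenvalues of H: 5.4384, 9.5616.
Both eigenvalues > 0, so H is positive definite -> x* is a strict local min.

min


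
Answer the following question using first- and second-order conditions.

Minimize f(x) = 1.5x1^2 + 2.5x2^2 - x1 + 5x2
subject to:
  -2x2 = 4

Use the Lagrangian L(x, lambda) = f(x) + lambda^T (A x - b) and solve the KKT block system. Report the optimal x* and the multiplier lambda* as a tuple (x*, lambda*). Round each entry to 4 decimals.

Form the Lagrangian:
  L(x, lambda) = (1/2) x^T Q x + c^T x + lambda^T (A x - b)
Stationarity (grad_x L = 0): Q x + c + A^T lambda = 0.
Primal feasibility: A x = b.

This gives the KKT block system:
  [ Q   A^T ] [ x     ]   [-c ]
  [ A    0  ] [ lambda ] = [ b ]

Solving the linear system:
  x*      = (0.3333, -2)
  lambda* = (-2.5)
  f(x*)   = -0.1667

x* = (0.3333, -2), lambda* = (-2.5)


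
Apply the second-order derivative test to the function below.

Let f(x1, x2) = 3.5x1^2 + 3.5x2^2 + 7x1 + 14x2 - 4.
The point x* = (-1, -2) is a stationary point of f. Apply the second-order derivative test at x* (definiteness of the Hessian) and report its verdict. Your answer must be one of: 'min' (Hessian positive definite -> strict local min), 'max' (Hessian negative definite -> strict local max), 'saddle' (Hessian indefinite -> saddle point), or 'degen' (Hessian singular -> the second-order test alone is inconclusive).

Compute the Hessian H = grad^2 f:
  H = [[7, 0], [0, 7]]
Verify stationarity: grad f(x*) = H x* + g = (0, 0).
Eigenvalues of H: 7, 7.
Both eigenvalues > 0, so H is positive definite -> x* is a strict local min.

min


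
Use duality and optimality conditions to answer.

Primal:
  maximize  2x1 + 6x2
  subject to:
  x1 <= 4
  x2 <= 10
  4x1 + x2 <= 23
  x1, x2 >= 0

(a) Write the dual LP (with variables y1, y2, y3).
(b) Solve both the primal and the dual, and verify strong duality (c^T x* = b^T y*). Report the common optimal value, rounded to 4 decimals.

The standard primal-dual pair for 'max c^T x s.t. A x <= b, x >= 0' is:
  Dual:  min b^T y  s.t.  A^T y >= c,  y >= 0.

So the dual LP is:
  minimize  4y1 + 10y2 + 23y3
  subject to:
    y1 + 4y3 >= 2
    y2 + y3 >= 6
    y1, y2, y3 >= 0

Solving the primal: x* = (3.25, 10).
  primal value c^T x* = 66.5.
Solving the dual: y* = (0, 5.5, 0.5).
  dual value b^T y* = 66.5.
Strong duality: c^T x* = b^T y*. Confirmed.

66.5


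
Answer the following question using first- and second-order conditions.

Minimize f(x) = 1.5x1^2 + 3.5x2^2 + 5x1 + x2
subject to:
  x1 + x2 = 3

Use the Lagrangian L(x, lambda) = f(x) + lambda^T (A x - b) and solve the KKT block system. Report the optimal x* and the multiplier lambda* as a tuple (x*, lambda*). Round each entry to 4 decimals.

Form the Lagrangian:
  L(x, lambda) = (1/2) x^T Q x + c^T x + lambda^T (A x - b)
Stationarity (grad_x L = 0): Q x + c + A^T lambda = 0.
Primal feasibility: A x = b.

This gives the KKT block system:
  [ Q   A^T ] [ x     ]   [-c ]
  [ A    0  ] [ lambda ] = [ b ]

Solving the linear system:
  x*      = (1.7, 1.3)
  lambda* = (-10.1)
  f(x*)   = 20.05

x* = (1.7, 1.3), lambda* = (-10.1)


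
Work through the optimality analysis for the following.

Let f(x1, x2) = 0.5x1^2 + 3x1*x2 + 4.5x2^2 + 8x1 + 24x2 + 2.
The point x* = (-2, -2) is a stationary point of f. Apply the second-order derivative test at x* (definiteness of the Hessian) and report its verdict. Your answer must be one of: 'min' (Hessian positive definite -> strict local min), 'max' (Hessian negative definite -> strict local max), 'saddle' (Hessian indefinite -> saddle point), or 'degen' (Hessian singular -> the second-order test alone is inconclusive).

Compute the Hessian H = grad^2 f:
  H = [[1, 3], [3, 9]]
Verify stationarity: grad f(x*) = H x* + g = (0, 0).
Eigenvalues of H: 0, 10.
H has a zero eigenvalue (singular; positive semidefinite but not definite), so H is neither positive definite, negative definite, nor indefinite. The second-order test alone is inconclusive -> degen.
(Indeed, f is constant along the null direction of H through x*, so x* is not a strict local extremum.)

degen


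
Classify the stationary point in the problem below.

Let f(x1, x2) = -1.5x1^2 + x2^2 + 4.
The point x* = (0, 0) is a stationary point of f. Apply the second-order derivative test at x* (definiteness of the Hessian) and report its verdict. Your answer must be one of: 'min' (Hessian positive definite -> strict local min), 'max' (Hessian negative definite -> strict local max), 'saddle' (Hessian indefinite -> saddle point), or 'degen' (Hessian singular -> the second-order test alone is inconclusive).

Compute the Hessian H = grad^2 f:
  H = [[-3, 0], [0, 2]]
Verify stationarity: grad f(x*) = H x* + g = (0, 0).
Eigenvalues of H: -3, 2.
Eigenvalues have mixed signs, so H is indefinite -> x* is a saddle point.

saddle


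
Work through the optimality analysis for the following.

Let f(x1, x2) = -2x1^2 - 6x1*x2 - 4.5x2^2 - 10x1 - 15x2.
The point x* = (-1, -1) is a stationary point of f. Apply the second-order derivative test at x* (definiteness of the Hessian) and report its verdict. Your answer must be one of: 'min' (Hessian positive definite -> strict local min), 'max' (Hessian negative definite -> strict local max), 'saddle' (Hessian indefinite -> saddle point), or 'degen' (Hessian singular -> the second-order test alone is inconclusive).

Compute the Hessian H = grad^2 f:
  H = [[-4, -6], [-6, -9]]
Verify stationarity: grad f(x*) = H x* + g = (0, 0).
Eigenvalues of H: -13, 0.
H has a zero eigenvalue (singular; negative semidefinite but not definite), so H is neither positive definite, negative definite, nor indefinite. The second-order test alone is inconclusive -> degen.
(Indeed, f is constant along the null direction of H through x*, so x* is not a strict local extremum.)

degen


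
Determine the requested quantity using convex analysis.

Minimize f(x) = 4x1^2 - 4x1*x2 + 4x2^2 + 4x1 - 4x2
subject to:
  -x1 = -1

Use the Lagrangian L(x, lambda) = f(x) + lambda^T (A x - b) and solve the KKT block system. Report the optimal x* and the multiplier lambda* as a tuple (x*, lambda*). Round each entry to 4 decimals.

Form the Lagrangian:
  L(x, lambda) = (1/2) x^T Q x + c^T x + lambda^T (A x - b)
Stationarity (grad_x L = 0): Q x + c + A^T lambda = 0.
Primal feasibility: A x = b.

This gives the KKT block system:
  [ Q   A^T ] [ x     ]   [-c ]
  [ A    0  ] [ lambda ] = [ b ]

Solving the linear system:
  x*      = (1, 1)
  lambda* = (8)
  f(x*)   = 4

x* = (1, 1), lambda* = (8)


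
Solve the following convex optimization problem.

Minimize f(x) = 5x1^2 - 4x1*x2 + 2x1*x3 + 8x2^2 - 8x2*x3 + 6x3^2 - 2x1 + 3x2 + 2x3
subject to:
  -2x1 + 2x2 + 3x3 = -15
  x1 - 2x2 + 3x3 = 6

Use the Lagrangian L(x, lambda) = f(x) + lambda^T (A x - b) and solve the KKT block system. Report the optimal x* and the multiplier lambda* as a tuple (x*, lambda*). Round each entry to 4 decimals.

Form the Lagrangian:
  L(x, lambda) = (1/2) x^T Q x + c^T x + lambda^T (A x - b)
Stationarity (grad_x L = 0): Q x + c + A^T lambda = 0.
Primal feasibility: A x = b.

This gives the KKT block system:
  [ Q   A^T ] [ x     ]   [-c ]
  [ A    0  ] [ lambda ] = [ b ]

Solving the linear system:
  x*      = (2.6181, -3.2865, -1.0637)
  lambda* = (9.4259, -16.3472)
  f(x*)   = 111.1247

x* = (2.6181, -3.2865, -1.0637), lambda* = (9.4259, -16.3472)


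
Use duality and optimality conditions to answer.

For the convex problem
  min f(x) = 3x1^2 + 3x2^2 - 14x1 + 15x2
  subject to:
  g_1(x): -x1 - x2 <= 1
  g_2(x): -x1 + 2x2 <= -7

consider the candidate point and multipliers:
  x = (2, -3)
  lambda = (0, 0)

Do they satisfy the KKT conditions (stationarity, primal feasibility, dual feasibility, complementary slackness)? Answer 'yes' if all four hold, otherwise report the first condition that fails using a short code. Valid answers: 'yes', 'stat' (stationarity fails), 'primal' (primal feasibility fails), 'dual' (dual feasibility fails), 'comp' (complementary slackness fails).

Gradient of f: grad f(x) = Q x + c = (-2, -3)
Constraint values g_i(x) = a_i^T x - b_i:
  g_1((2, -3)) = 0
  g_2((2, -3)) = -1
Stationarity residual: grad f(x) + sum_i lambda_i a_i = (-2, -3)
  -> stationarity FAILS
Primal feasibility (all g_i <= 0): OK
Dual feasibility (all lambda_i >= 0): OK
Complementary slackness (lambda_i * g_i(x) = 0 for all i): OK

Verdict: the first failing condition is stationarity -> stat.

stat


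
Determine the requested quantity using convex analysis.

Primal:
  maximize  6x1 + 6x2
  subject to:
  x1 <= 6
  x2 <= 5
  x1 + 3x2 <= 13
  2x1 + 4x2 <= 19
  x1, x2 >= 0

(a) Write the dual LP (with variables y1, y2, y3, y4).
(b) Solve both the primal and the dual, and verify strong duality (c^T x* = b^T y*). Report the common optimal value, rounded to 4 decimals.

The standard primal-dual pair for 'max c^T x s.t. A x <= b, x >= 0' is:
  Dual:  min b^T y  s.t.  A^T y >= c,  y >= 0.

So the dual LP is:
  minimize  6y1 + 5y2 + 13y3 + 19y4
  subject to:
    y1 + y3 + 2y4 >= 6
    y2 + 3y3 + 4y4 >= 6
    y1, y2, y3, y4 >= 0

Solving the primal: x* = (6, 1.75).
  primal value c^T x* = 46.5.
Solving the dual: y* = (3, 0, 0, 1.5).
  dual value b^T y* = 46.5.
Strong duality: c^T x* = b^T y*. Confirmed.

46.5


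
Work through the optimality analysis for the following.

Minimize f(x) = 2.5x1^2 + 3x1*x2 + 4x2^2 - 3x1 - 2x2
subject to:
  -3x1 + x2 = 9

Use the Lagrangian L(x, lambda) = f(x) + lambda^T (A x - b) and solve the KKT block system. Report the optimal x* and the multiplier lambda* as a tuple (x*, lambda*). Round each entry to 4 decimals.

Form the Lagrangian:
  L(x, lambda) = (1/2) x^T Q x + c^T x + lambda^T (A x - b)
Stationarity (grad_x L = 0): Q x + c + A^T lambda = 0.
Primal feasibility: A x = b.

This gives the KKT block system:
  [ Q   A^T ] [ x     ]   [-c ]
  [ A    0  ] [ lambda ] = [ b ]

Solving the linear system:
  x*      = (-2.4632, 1.6105)
  lambda* = (-3.4947)
  f(x*)   = 17.8105

x* = (-2.4632, 1.6105), lambda* = (-3.4947)


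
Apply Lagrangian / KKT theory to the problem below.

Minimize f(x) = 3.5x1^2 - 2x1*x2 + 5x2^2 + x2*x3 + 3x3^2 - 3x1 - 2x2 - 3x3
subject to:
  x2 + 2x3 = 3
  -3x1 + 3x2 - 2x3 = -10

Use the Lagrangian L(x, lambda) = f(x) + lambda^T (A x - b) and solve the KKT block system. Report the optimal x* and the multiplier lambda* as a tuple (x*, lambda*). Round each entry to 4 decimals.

Form the Lagrangian:
  L(x, lambda) = (1/2) x^T Q x + c^T x + lambda^T (A x - b)
Stationarity (grad_x L = 0): Q x + c + A^T lambda = 0.
Primal feasibility: A x = b.

This gives the KKT block system:
  [ Q   A^T ] [ x     ]   [-c ]
  [ A    0  ] [ lambda ] = [ b ]

Solving the linear system:
  x*      = (1.6057, -0.5457, 1.7729)
  lambda* = (-0.4353, 3.1104)
  f(x*)   = 11.683

x* = (1.6057, -0.5457, 1.7729), lambda* = (-0.4353, 3.1104)


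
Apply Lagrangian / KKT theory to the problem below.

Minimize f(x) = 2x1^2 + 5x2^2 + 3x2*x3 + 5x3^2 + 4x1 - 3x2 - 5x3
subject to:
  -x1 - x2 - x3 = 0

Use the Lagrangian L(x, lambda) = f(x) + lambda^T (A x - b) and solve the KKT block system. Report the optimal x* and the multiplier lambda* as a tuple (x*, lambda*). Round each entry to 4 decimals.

Form the Lagrangian:
  L(x, lambda) = (1/2) x^T Q x + c^T x + lambda^T (A x - b)
Stationarity (grad_x L = 0): Q x + c + A^T lambda = 0.
Primal feasibility: A x = b.

This gives the KKT block system:
  [ Q   A^T ] [ x     ]   [-c ]
  [ A    0  ] [ lambda ] = [ b ]

Solving the linear system:
  x*      = (-0.7619, 0.2381, 0.5238)
  lambda* = (0.9524)
  f(x*)   = -3.1905

x* = (-0.7619, 0.2381, 0.5238), lambda* = (0.9524)


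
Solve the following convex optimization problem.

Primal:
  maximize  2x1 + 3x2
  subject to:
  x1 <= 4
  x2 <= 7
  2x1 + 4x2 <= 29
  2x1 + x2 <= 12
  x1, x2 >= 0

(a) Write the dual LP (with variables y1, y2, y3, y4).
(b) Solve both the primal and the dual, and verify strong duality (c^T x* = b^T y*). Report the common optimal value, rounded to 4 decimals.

The standard primal-dual pair for 'max c^T x s.t. A x <= b, x >= 0' is:
  Dual:  min b^T y  s.t.  A^T y >= c,  y >= 0.

So the dual LP is:
  minimize  4y1 + 7y2 + 29y3 + 12y4
  subject to:
    y1 + 2y3 + 2y4 >= 2
    y2 + 4y3 + y4 >= 3
    y1, y2, y3, y4 >= 0

Solving the primal: x* = (3.1667, 5.6667).
  primal value c^T x* = 23.3333.
Solving the dual: y* = (0, 0, 0.6667, 0.3333).
  dual value b^T y* = 23.3333.
Strong duality: c^T x* = b^T y*. Confirmed.

23.3333


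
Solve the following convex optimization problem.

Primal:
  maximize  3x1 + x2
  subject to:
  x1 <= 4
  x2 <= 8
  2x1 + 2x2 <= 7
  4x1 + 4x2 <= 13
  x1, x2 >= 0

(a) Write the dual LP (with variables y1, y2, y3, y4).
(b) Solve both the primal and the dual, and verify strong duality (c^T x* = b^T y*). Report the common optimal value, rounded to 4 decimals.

The standard primal-dual pair for 'max c^T x s.t. A x <= b, x >= 0' is:
  Dual:  min b^T y  s.t.  A^T y >= c,  y >= 0.

So the dual LP is:
  minimize  4y1 + 8y2 + 7y3 + 13y4
  subject to:
    y1 + 2y3 + 4y4 >= 3
    y2 + 2y3 + 4y4 >= 1
    y1, y2, y3, y4 >= 0

Solving the primal: x* = (3.25, 0).
  primal value c^T x* = 9.75.
Solving the dual: y* = (0, 0, 0, 0.75).
  dual value b^T y* = 9.75.
Strong duality: c^T x* = b^T y*. Confirmed.

9.75


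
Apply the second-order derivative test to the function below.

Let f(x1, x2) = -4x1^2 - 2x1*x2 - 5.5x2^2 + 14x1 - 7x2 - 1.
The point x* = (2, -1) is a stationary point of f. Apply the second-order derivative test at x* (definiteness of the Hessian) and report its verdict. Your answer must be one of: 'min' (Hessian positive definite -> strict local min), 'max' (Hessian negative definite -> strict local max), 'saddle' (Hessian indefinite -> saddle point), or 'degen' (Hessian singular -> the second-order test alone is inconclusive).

Compute the Hessian H = grad^2 f:
  H = [[-8, -2], [-2, -11]]
Verify stationarity: grad f(x*) = H x* + g = (0, 0).
Eigenvalues of H: -12, -7.
Both eigenvalues < 0, so H is negative definite -> x* is a strict local max.

max


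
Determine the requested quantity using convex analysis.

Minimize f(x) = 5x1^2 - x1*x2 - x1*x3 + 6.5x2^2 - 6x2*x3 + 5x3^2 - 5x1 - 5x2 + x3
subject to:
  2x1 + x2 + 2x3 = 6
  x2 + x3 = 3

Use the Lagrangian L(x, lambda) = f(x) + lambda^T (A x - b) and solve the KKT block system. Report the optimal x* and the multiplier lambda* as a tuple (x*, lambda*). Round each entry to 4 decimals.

Form the Lagrangian:
  L(x, lambda) = (1/2) x^T Q x + c^T x + lambda^T (A x - b)
Stationarity (grad_x L = 0): Q x + c + A^T lambda = 0.
Primal feasibility: A x = b.

This gives the KKT block system:
  [ Q   A^T ] [ x     ]   [-c ]
  [ A    0  ] [ lambda ] = [ b ]

Solving the linear system:
  x*      = (0.7733, 1.5467, 1.4533)
  lambda* = (0.1333, -5.7467)
  f(x*)   = 3.1467

x* = (0.7733, 1.5467, 1.4533), lambda* = (0.1333, -5.7467)


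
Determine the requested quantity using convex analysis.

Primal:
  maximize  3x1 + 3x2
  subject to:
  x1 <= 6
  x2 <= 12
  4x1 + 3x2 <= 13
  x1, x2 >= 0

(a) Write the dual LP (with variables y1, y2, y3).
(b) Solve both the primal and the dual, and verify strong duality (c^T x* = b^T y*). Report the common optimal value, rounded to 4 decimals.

The standard primal-dual pair for 'max c^T x s.t. A x <= b, x >= 0' is:
  Dual:  min b^T y  s.t.  A^T y >= c,  y >= 0.

So the dual LP is:
  minimize  6y1 + 12y2 + 13y3
  subject to:
    y1 + 4y3 >= 3
    y2 + 3y3 >= 3
    y1, y2, y3 >= 0

Solving the primal: x* = (0, 4.3333).
  primal value c^T x* = 13.
Solving the dual: y* = (0, 0, 1).
  dual value b^T y* = 13.
Strong duality: c^T x* = b^T y*. Confirmed.

13
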